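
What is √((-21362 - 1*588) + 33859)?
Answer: √11909 ≈ 109.13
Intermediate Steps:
√((-21362 - 1*588) + 33859) = √((-21362 - 588) + 33859) = √(-21950 + 33859) = √11909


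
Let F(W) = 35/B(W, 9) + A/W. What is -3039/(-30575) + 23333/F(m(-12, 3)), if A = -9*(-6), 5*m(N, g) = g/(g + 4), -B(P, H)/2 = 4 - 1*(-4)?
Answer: 2289006071/61425175 ≈ 37.265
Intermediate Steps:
B(P, H) = -16 (B(P, H) = -2*(4 - 1*(-4)) = -2*(4 + 4) = -2*8 = -16)
m(N, g) = g/(5*(4 + g)) (m(N, g) = (g/(g + 4))/5 = (g/(4 + g))/5 = g/(5*(4 + g)))
A = 54
F(W) = -35/16 + 54/W (F(W) = 35/(-16) + 54/W = 35*(-1/16) + 54/W = -35/16 + 54/W)
-3039/(-30575) + 23333/F(m(-12, 3)) = -3039/(-30575) + 23333/(-35/16 + 54/(((1/5)*3/(4 + 3)))) = -3039*(-1/30575) + 23333/(-35/16 + 54/(((1/5)*3/7))) = 3039/30575 + 23333/(-35/16 + 54/(((1/5)*3*(1/7)))) = 3039/30575 + 23333/(-35/16 + 54/(3/35)) = 3039/30575 + 23333/(-35/16 + 54*(35/3)) = 3039/30575 + 23333/(-35/16 + 630) = 3039/30575 + 23333/(10045/16) = 3039/30575 + 23333*(16/10045) = 3039/30575 + 373328/10045 = 2289006071/61425175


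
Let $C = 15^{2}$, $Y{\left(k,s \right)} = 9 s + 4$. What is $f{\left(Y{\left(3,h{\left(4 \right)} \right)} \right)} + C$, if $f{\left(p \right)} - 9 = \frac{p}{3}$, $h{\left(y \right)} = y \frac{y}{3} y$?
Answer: $\frac{898}{3} \approx 299.33$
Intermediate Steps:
$h{\left(y \right)} = \frac{y^{3}}{3}$ ($h{\left(y \right)} = y y \frac{1}{3} y = y \frac{y}{3} y = \frac{y^{2}}{3} y = \frac{y^{3}}{3}$)
$Y{\left(k,s \right)} = 4 + 9 s$
$C = 225$
$f{\left(p \right)} = 9 + \frac{p}{3}$
$f{\left(Y{\left(3,h{\left(4 \right)} \right)} \right)} + C = \left(9 + \frac{4 + 9 \frac{4^{3}}{3}}{3}\right) + 225 = \left(9 + \frac{4 + 9 \cdot \frac{1}{3} \cdot 64}{3}\right) + 225 = \left(9 + \frac{4 + 9 \cdot \frac{64}{3}}{3}\right) + 225 = \left(9 + \frac{4 + 192}{3}\right) + 225 = \left(9 + \frac{1}{3} \cdot 196\right) + 225 = \left(9 + \frac{196}{3}\right) + 225 = \frac{223}{3} + 225 = \frac{898}{3}$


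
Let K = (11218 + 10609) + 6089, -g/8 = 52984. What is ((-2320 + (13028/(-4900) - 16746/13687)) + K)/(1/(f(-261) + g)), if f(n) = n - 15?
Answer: -181998582027255068/16766575 ≈ -1.0855e+10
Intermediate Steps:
f(n) = -15 + n
g = -423872 (g = -8*52984 = -423872)
K = 27916 (K = 21827 + 6089 = 27916)
((-2320 + (13028/(-4900) - 16746/13687)) + K)/(1/(f(-261) + g)) = ((-2320 + (13028/(-4900) - 16746/13687)) + 27916)/(1/((-15 - 261) - 423872)) = ((-2320 + (13028*(-1/4900) - 16746*1/13687)) + 27916)/(1/(-276 - 423872)) = ((-2320 + (-3257/1225 - 16746/13687)) + 27916)/(1/(-424148)) = ((-2320 - 65092409/16766575) + 27916)/(-1/424148) = (-38963546409/16766575 + 27916)*(-424148) = (429092161291/16766575)*(-424148) = -181998582027255068/16766575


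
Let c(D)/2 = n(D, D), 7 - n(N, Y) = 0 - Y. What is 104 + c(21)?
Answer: 160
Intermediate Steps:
n(N, Y) = 7 + Y (n(N, Y) = 7 - (0 - Y) = 7 - (-1)*Y = 7 + Y)
c(D) = 14 + 2*D (c(D) = 2*(7 + D) = 14 + 2*D)
104 + c(21) = 104 + (14 + 2*21) = 104 + (14 + 42) = 104 + 56 = 160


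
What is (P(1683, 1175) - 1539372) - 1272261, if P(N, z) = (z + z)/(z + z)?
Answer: -2811632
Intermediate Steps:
P(N, z) = 1 (P(N, z) = (2*z)/((2*z)) = (2*z)*(1/(2*z)) = 1)
(P(1683, 1175) - 1539372) - 1272261 = (1 - 1539372) - 1272261 = -1539371 - 1272261 = -2811632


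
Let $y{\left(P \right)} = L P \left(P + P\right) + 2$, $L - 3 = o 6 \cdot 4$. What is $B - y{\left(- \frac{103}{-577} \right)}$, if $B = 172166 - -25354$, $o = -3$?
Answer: $\frac{65760934264}{332929} \approx 1.9752 \cdot 10^{5}$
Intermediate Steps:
$L = -69$ ($L = 3 + \left(-3\right) 6 \cdot 4 = 3 - 72 = -69$)
$y{\left(P \right)} = 2 - 138 P^{2}$ ($y{\left(P \right)} = - 69 P \left(P + P\right) + 2 = - 69 P 2 P + 2 = - 69 \cdot 2 P^{2} + 2 = - 138 P^{2} + 2 = 2 - 138 P^{2}$)
$B = 197520$ ($B = 172166 + 25354 = 197520$)
$B - y{\left(- \frac{103}{-577} \right)} = 197520 - \left(2 - 138 \left(- \frac{103}{-577}\right)^{2}\right) = 197520 - \left(2 - 138 \left(\left(-103\right) \left(- \frac{1}{577}\right)\right)^{2}\right) = 197520 - \left(2 - 138 \left(\frac{103}{577}\right)^{2}\right) = 197520 - \left(2 - \frac{1464042}{332929}\right) = 197520 - - \frac{798184}{332929} = 197520 + \frac{798184}{332929} = \frac{65760934264}{332929}$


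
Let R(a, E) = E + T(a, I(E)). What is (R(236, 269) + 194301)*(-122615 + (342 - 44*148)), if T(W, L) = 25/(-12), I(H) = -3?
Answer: -300689149775/12 ≈ -2.5057e+10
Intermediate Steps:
T(W, L) = -25/12 (T(W, L) = 25*(-1/12) = -25/12)
R(a, E) = -25/12 + E (R(a, E) = E - 25/12 = -25/12 + E)
(R(236, 269) + 194301)*(-122615 + (342 - 44*148)) = ((-25/12 + 269) + 194301)*(-122615 + (342 - 44*148)) = (3203/12 + 194301)*(-122615 + (342 - 6512)) = 2334815*(-122615 - 6170)/12 = (2334815/12)*(-128785) = -300689149775/12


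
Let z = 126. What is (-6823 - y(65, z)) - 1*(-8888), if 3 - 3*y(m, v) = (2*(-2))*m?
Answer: 5932/3 ≈ 1977.3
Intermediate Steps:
y(m, v) = 1 + 4*m/3 (y(m, v) = 1 - 2*(-2)*m/3 = 1 - (-4)*m/3 = 1 + 4*m/3)
(-6823 - y(65, z)) - 1*(-8888) = (-6823 - (1 + (4/3)*65)) - 1*(-8888) = (-6823 - (1 + 260/3)) + 8888 = (-6823 - 1*263/3) + 8888 = (-6823 - 263/3) + 8888 = -20732/3 + 8888 = 5932/3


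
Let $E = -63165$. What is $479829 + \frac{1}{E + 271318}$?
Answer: $\frac{99877845838}{208153} \approx 4.7983 \cdot 10^{5}$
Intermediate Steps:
$479829 + \frac{1}{E + 271318} = 479829 + \frac{1}{-63165 + 271318} = 479829 + \frac{1}{208153} = \frac{99877845838}{208153}$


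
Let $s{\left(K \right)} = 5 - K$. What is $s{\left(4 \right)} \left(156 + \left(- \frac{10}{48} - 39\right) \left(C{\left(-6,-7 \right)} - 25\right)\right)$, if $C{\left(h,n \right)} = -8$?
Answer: $\frac{11599}{8} \approx 1449.9$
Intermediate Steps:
$s{\left(4 \right)} \left(156 + \left(- \frac{10}{48} - 39\right) \left(C{\left(-6,-7 \right)} - 25\right)\right) = \left(5 - 4\right) \left(156 + \left(- \frac{10}{48} - 39\right) \left(-8 - 25\right)\right) = \left(5 - 4\right) \left(156 + \left(\left(-10\right) \frac{1}{48} - 39\right) \left(-8 - 25\right)\right) = 1 \left(156 + \left(- \frac{5}{24} - 39\right) \left(-8 - 25\right)\right) = 1 \left(156 - - \frac{10351}{8}\right) = 1 \left(156 + \frac{10351}{8}\right) = 1 \cdot \frac{11599}{8} = \frac{11599}{8}$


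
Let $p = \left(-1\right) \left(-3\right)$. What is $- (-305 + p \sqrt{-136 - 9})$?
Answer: $305 - 3 i \sqrt{145} \approx 305.0 - 36.125 i$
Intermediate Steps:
$p = 3$
$- (-305 + p \sqrt{-136 - 9}) = - (-305 + 3 \sqrt{-136 - 9}) = - (-305 + 3 \sqrt{-145}) = - (-305 + 3 i \sqrt{145}) = 305 - 3 i \sqrt{145}$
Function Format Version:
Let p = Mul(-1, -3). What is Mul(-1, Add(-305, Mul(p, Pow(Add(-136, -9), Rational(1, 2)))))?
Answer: Add(305, Mul(-3, I, Pow(145, Rational(1, 2)))) ≈ Add(305.00, Mul(-36.125, I))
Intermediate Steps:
p = 3
Mul(-1, Add(-305, Mul(p, Pow(Add(-136, -9), Rational(1, 2))))) = Mul(-1, Add(-305, Mul(3, Pow(Add(-136, -9), Rational(1, 2))))) = Mul(-1, Add(-305, Mul(3, Pow(-145, Rational(1, 2))))) = Mul(-1, Add(-305, Mul(3, Mul(I, Pow(145, Rational(1, 2)))))) = Mul(-1, Add(-305, Mul(3, I, Pow(145, Rational(1, 2))))) = Add(305, Mul(-3, I, Pow(145, Rational(1, 2))))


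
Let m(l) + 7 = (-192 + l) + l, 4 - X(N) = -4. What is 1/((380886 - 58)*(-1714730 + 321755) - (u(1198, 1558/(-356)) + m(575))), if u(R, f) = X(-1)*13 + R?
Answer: -1/530483885553 ≈ -1.8851e-12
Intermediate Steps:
X(N) = 8 (X(N) = 4 - 1*(-4) = 4 + 4 = 8)
m(l) = -199 + 2*l (m(l) = -7 + ((-192 + l) + l) = -7 + (-192 + 2*l) = -199 + 2*l)
u(R, f) = 104 + R (u(R, f) = 8*13 + R = 104 + R)
1/((380886 - 58)*(-1714730 + 321755) - (u(1198, 1558/(-356)) + m(575))) = 1/((380886 - 58)*(-1714730 + 321755) - ((104 + 1198) + (-199 + 2*575))) = 1/(380828*(-1392975) - (1302 + (-199 + 1150))) = 1/(-530483883300 - (1302 + 951)) = 1/(-530483883300 - 1*2253) = 1/(-530483883300 - 2253) = 1/(-530483885553) = -1/530483885553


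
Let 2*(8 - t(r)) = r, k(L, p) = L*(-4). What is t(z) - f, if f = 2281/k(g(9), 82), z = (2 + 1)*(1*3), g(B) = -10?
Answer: -2141/40 ≈ -53.525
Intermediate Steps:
k(L, p) = -4*L
z = 9 (z = 3*3 = 9)
t(r) = 8 - r/2
f = 2281/40 (f = 2281/((-4*(-10))) = 2281/40 ≈ 57.025)
t(z) - f = (8 - 1/2*9) - 1*2281/40 = (8 - 9/2) - 2281/40 = 7/2 - 2281/40 = -2141/40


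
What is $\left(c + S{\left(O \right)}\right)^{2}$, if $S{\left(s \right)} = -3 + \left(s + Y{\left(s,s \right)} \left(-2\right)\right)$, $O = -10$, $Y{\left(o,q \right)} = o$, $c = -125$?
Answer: $13924$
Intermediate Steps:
$S{\left(s \right)} = -3 - s$ ($S{\left(s \right)} = -3 + \left(s + s \left(-2\right)\right) = -3 + \left(s - 2 s\right) = -3 - s$)
$\left(c + S{\left(O \right)}\right)^{2} = \left(-125 - -7\right)^{2} = \left(-125 + \left(-3 + 10\right)\right)^{2} = \left(-125 + 7\right)^{2} = \left(-118\right)^{2} = 13924$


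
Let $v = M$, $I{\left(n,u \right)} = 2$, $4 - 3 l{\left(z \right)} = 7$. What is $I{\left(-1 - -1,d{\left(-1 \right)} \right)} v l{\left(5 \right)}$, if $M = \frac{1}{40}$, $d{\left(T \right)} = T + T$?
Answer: $- \frac{1}{20} \approx -0.05$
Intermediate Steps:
$l{\left(z \right)} = -1$ ($l{\left(z \right)} = \frac{4}{3} - \frac{7}{3} = -1$)
$d{\left(T \right)} = 2 T$
$M = \frac{1}{40} \approx 0.025$
$v = \frac{1}{40} \approx 0.025$
$I{\left(-1 - -1,d{\left(-1 \right)} \right)} v l{\left(5 \right)} = 2 \cdot \frac{1}{40} \left(-1\right) = \frac{1}{20} \left(-1\right) = - \frac{1}{20}$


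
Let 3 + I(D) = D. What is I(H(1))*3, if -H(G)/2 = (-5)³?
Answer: 741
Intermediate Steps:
H(G) = 250 (H(G) = -2*(-5)³ = -2*(-125) = 250)
I(D) = -3 + D
I(H(1))*3 = (-3 + 250)*3 = 247*3 = 741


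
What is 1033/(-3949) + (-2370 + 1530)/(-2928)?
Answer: 12189/481778 ≈ 0.025300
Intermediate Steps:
1033/(-3949) + (-2370 + 1530)/(-2928) = 1033*(-1/3949) - 840*(-1/2928) = -1033/3949 + 35/122 = 12189/481778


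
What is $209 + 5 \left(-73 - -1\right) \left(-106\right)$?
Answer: $38369$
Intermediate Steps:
$209 + 5 \left(-73 - -1\right) \left(-106\right) = 209 + 5 \left(-73 + 1\right) \left(-106\right) = 209 + 5 \left(-72\right) \left(-106\right) = 209 - -38160 = 209 + 38160 = 38369$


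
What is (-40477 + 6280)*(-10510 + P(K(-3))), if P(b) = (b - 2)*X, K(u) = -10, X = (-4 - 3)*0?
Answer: 359410470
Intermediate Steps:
X = 0 (X = -7*0 = 0)
P(b) = 0 (P(b) = (b - 2)*0 = (-2 + b)*0 = 0)
(-40477 + 6280)*(-10510 + P(K(-3))) = (-40477 + 6280)*(-10510 + 0) = -34197*(-10510) = 359410470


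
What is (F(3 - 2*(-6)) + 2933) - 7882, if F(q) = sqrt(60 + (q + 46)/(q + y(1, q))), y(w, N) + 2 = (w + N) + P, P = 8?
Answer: -4949 + sqrt(84397)/37 ≈ -4941.1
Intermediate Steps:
y(w, N) = 6 + N + w (y(w, N) = -2 + ((w + N) + 8) = -2 + ((N + w) + 8) = -2 + (8 + N + w) = 6 + N + w)
F(q) = sqrt(60 + (46 + q)/(7 + 2*q)) (F(q) = sqrt(60 + (q + 46)/(q + (6 + q + 1))) = sqrt(60 + (46 + q)/(q + (7 + q))) = sqrt(60 + (46 + q)/(7 + 2*q)))
(F(3 - 2*(-6)) + 2933) - 7882 = (sqrt((466 + 121*(3 - 2*(-6)))/(7 + 2*(3 - 2*(-6)))) + 2933) - 7882 = (sqrt((466 + 121*(3 + 12))/(7 + 2*(3 + 12))) + 2933) - 7882 = (sqrt((466 + 121*15)/(7 + 2*15)) + 2933) - 7882 = (sqrt((466 + 1815)/(7 + 30)) + 2933) - 7882 = (sqrt(2281/37) + 2933) - 7882 = (sqrt(84397)/37 + 2933) - 7882 = (2933 + sqrt(84397)/37) - 7882 = -4949 + sqrt(84397)/37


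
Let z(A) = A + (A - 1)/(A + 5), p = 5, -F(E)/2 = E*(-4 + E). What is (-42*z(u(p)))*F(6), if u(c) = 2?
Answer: 2160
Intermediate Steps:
F(E) = -2*E*(-4 + E)
z(A) = A + (-1 + A)/(5 + A)
(-42*z(u(p)))*F(6) = (-42*(-1 + 2² + 6*2)/(5 + 2))*(2*6*(4 - 1*6)) = (-42*(-1 + 4 + 12)/7)*(2*6*(4 - 6)) = (-6*15)*(2*6*(-2)) = -42*15/7*(-24) = -90*(-24) = 2160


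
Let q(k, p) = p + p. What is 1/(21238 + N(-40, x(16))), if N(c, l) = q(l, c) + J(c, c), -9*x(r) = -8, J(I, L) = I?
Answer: 1/21118 ≈ 4.7353e-5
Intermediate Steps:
q(k, p) = 2*p
x(r) = 8/9 (x(r) = -1/9*(-8) = 8/9)
N(c, l) = 3*c (N(c, l) = 2*c + c = 3*c)
1/(21238 + N(-40, x(16))) = 1/(21238 + 3*(-40)) = 1/(21238 - 120) = 1/21118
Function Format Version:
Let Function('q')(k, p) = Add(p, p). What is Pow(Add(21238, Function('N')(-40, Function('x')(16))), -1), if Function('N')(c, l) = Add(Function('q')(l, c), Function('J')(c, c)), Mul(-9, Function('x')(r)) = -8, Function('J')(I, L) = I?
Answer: Rational(1, 21118) ≈ 4.7353e-5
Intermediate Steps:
Function('q')(k, p) = Mul(2, p)
Function('x')(r) = Rational(8, 9) (Function('x')(r) = Mul(Rational(-1, 9), -8) = Rational(8, 9))
Function('N')(c, l) = Mul(3, c) (Function('N')(c, l) = Add(Mul(2, c), c) = Mul(3, c))
Pow(Add(21238, Function('N')(-40, Function('x')(16))), -1) = Pow(Add(21238, Mul(3, -40)), -1) = Pow(Add(21238, -120), -1) = Pow(21118, -1) = Rational(1, 21118)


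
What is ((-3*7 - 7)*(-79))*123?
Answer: 272076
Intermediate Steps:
((-3*7 - 7)*(-79))*123 = ((-21 - 7)*(-79))*123 = -28*(-79)*123 = 2212*123 = 272076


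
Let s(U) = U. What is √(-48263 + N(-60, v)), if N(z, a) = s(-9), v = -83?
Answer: 4*I*√3017 ≈ 219.71*I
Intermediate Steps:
N(z, a) = -9
√(-48263 + N(-60, v)) = √(-48263 - 9) = √(-48272) = 4*I*√3017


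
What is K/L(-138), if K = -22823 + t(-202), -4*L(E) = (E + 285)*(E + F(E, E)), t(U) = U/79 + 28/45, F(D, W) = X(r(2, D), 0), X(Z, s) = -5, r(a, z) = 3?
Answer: -324570572/74729655 ≈ -4.3433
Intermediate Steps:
F(D, W) = -5
t(U) = 28/45 + U/79 (t(U) = U*(1/79) + 28*(1/45) = U/79 + 28/45 = 28/45 + U/79)
L(E) = -(-5 + E)*(285 + E)/4 (L(E) = -(E + 285)*(E - 5)/4 = -(285 + E)*(-5 + E)/4 = -(-5 + E)*(285 + E)/4)
K = -81142643/3555 (K = -22823 + (28/45 + (1/79)*(-202)) = -22823 + (28/45 - 202/79) = -22823 - 6878/3555 = -81142643/3555 ≈ -22825.)
K/L(-138) = -81142643/(3555*(1425/4 - 70*(-138) - 1/4*(-138)**2)) = -81142643/(3555*(1425/4 + 9660 - 1/4*19044)) = -81142643/(3555*(1425/4 + 9660 - 4761)) = -81142643/(3555*21021/4) = -81142643/3555*4/21021 = -324570572/74729655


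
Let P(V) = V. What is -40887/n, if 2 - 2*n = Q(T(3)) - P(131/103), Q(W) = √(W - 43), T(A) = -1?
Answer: -315384146/64485 - 192786748*I*√11/64485 ≈ -4890.8 - 9915.5*I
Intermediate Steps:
Q(W) = √(-43 + W)
n = 337/206 - I*√11 (n = 1 - (√(-43 - 1) - 131/103)/2 = 1 - (√(-44) - 131/103)/2 = 1 - (2*I*√11 - 1*131/103)/2 = 1 - (2*I*√11 - 131/103)/2 = 1 - (-131/103 + 2*I*√11)/2 = 1 + (131/206 - I*√11) = 337/206 - I*√11 ≈ 1.6359 - 3.3166*I)
-40887/n = -40887/(337/206 - I*√11)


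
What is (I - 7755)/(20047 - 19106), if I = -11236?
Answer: -18991/941 ≈ -20.182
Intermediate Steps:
(I - 7755)/(20047 - 19106) = (-11236 - 7755)/(20047 - 19106) = -18991/941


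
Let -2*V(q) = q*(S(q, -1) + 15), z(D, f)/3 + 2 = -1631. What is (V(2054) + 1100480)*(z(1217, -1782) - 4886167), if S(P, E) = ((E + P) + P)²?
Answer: 84721993907581168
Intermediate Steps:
S(P, E) = (E + 2*P)²
z(D, f) = -4899 (z(D, f) = -6 + 3*(-1631) = -6 - 4893 = -4899)
V(q) = -q*(15 + (-1 + 2*q)²)/2 (V(q) = -q*((-1 + 2*q)² + 15)/2 = -q*(15 + (-1 + 2*q)²)/2)
(V(2054) + 1100480)*(z(1217, -1782) - 4886167) = (2*2054*(-4 + 2054 - 1*2054²) + 1100480)*(-4899 - 4886167) = (2*2054*(-4 + 2054 - 1*4218916) + 1100480)*(-4891066) = (2*2054*(-4 + 2054 - 4218916) + 1100480)*(-4891066) = (2*2054*(-4216866) + 1100480)*(-4891066) = (-17322885528 + 1100480)*(-4891066) = -17321785048*(-4891066) = 84721993907581168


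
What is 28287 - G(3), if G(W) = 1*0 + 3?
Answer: 28284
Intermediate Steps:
G(W) = 3 (G(W) = 0 + 3 = 3)
28287 - G(3) = 28287 - 1*3 = 28287 - 3 = 28284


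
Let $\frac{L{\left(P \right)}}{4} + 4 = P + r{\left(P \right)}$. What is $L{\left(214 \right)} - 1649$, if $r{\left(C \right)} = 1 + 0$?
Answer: $-805$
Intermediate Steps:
$r{\left(C \right)} = 1$
$L{\left(P \right)} = -12 + 4 P$ ($L{\left(P \right)} = -16 + 4 \left(P + 1\right) = -16 + 4 \left(1 + P\right) = -16 + \left(4 + 4 P\right) = -12 + 4 P$)
$L{\left(214 \right)} - 1649 = \left(-12 + 4 \cdot 214\right) - 1649 = \left(-12 + 856\right) - 1649 = 844 - 1649 = -805$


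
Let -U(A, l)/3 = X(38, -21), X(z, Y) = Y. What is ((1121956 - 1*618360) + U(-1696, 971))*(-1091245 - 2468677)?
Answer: -1792986754598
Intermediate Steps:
U(A, l) = 63 (U(A, l) = -3*(-21) = 63)
((1121956 - 1*618360) + U(-1696, 971))*(-1091245 - 2468677) = ((1121956 - 1*618360) + 63)*(-1091245 - 2468677) = ((1121956 - 618360) + 63)*(-3559922) = (503596 + 63)*(-3559922) = 503659*(-3559922) = -1792986754598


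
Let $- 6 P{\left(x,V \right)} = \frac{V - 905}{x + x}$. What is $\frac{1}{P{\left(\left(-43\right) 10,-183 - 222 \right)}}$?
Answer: $- \frac{516}{131} \approx -3.9389$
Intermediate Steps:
$P{\left(x,V \right)} = - \frac{-905 + V}{12 x}$ ($P{\left(x,V \right)} = - \frac{\left(V - 905\right) \frac{1}{x + x}}{6} = - \frac{\left(-905 + V\right) \frac{1}{2 x}}{6} = - \frac{\frac{1}{2} \frac{1}{x} \left(-905 + V\right)}{6} = - \frac{-905 + V}{12 x}$)
$\frac{1}{P{\left(\left(-43\right) 10,-183 - 222 \right)}} = \frac{1}{\frac{1}{12} \frac{1}{\left(-43\right) 10} \left(905 - \left(-183 - 222\right)\right)} = \frac{1}{\frac{1}{12} \frac{1}{-430} \left(905 - \left(-183 - 222\right)\right)} = \frac{1}{\frac{1}{12} \left(- \frac{1}{430}\right) \left(905 - -405\right)} = \frac{1}{\frac{1}{12} \left(- \frac{1}{430}\right) \left(905 + 405\right)} = \frac{1}{\frac{1}{12} \left(- \frac{1}{430}\right) 1310} = \frac{1}{- \frac{131}{516}} = - \frac{516}{131}$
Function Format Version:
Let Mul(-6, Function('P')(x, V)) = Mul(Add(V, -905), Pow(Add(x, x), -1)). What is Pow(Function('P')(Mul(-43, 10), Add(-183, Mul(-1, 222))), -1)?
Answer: Rational(-516, 131) ≈ -3.9389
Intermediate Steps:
Function('P')(x, V) = Mul(Rational(-1, 12), Pow(x, -1), Add(-905, V)) (Function('P')(x, V) = Mul(Rational(-1, 6), Mul(Add(V, -905), Pow(Add(x, x), -1))) = Mul(Rational(-1, 6), Mul(Add(-905, V), Pow(Mul(2, x), -1))) = Mul(Rational(-1, 6), Mul(Add(-905, V), Mul(Rational(1, 2), Pow(x, -1)))) = Mul(Rational(-1, 6), Mul(Rational(1, 2), Pow(x, -1), Add(-905, V))) = Mul(Rational(-1, 12), Pow(x, -1), Add(-905, V)))
Pow(Function('P')(Mul(-43, 10), Add(-183, Mul(-1, 222))), -1) = Pow(Mul(Rational(1, 12), Pow(Mul(-43, 10), -1), Add(905, Mul(-1, Add(-183, Mul(-1, 222))))), -1) = Pow(Mul(Rational(1, 12), Pow(-430, -1), Add(905, Mul(-1, Add(-183, -222)))), -1) = Pow(Mul(Rational(1, 12), Rational(-1, 430), Add(905, Mul(-1, -405))), -1) = Pow(Mul(Rational(1, 12), Rational(-1, 430), Add(905, 405)), -1) = Pow(Mul(Rational(1, 12), Rational(-1, 430), 1310), -1) = Pow(Rational(-131, 516), -1) = Rational(-516, 131)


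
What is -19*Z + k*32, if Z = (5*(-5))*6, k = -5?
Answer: 2690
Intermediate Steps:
Z = -150 (Z = -25*6 = -150)
-19*Z + k*32 = -19*(-150) - 5*32 = 2850 - 160 = 2690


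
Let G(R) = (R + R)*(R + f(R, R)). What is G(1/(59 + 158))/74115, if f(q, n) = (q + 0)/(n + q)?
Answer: 73/1163333745 ≈ 6.2751e-8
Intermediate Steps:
f(q, n) = q/(n + q)
G(R) = 2*R*(1/2 + R) (G(R) = (R + R)*(R + R/(R + R)) = (2*R)*(R + R/((2*R))) = (2*R)*(R + R*(1/(2*R))) = (2*R)*(R + 1/2) = (2*R)*(1/2 + R) = 2*R*(1/2 + R))
G(1/(59 + 158))/74115 = ((1 + 2/(59 + 158))/(59 + 158))/74115 = ((1 + 2/217)/217)*(1/74115) = ((1/217)*(219/217))*(1/74115) = (219/47089)*(1/74115) = 73/1163333745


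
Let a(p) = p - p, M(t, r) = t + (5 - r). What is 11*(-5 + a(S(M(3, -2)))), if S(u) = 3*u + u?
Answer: -55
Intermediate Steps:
M(t, r) = 5 + t - r
S(u) = 4*u
a(p) = 0
11*(-5 + a(S(M(3, -2)))) = 11*(-5 + 0) = 11*(-5) = -55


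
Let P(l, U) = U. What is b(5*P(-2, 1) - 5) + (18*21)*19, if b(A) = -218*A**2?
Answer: 7182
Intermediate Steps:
b(5*P(-2, 1) - 5) + (18*21)*19 = -218*(5*1 - 5)**2 + (18*21)*19 = -218*(5 - 5)**2 + 378*19 = -218*0**2 + 7182 = -218*0 + 7182 = 0 + 7182 = 7182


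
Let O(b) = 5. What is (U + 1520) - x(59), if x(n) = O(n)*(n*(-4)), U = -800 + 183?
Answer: 2083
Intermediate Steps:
U = -617
x(n) = -20*n (x(n) = 5*(n*(-4)) = 5*(-4*n) = -20*n)
(U + 1520) - x(59) = (-617 + 1520) - (-20)*59 = 903 - 1*(-1180) = 903 + 1180 = 2083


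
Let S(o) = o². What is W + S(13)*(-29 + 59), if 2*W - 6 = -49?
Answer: 10097/2 ≈ 5048.5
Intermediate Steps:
W = -43/2 (W = 3 + (½)*(-49) = 3 - 49/2 = -43/2 ≈ -21.500)
W + S(13)*(-29 + 59) = -43/2 + 13²*(-29 + 59) = -43/2 + 169*30 = -43/2 + 5070 = 10097/2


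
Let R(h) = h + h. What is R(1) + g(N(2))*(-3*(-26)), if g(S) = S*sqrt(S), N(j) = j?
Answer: 2 + 156*sqrt(2) ≈ 222.62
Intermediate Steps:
R(h) = 2*h
g(S) = S**(3/2)
R(1) + g(N(2))*(-3*(-26)) = 2*1 + 2**(3/2)*(-3*(-26)) = 2 + (2*sqrt(2))*78 = 2 + 156*sqrt(2)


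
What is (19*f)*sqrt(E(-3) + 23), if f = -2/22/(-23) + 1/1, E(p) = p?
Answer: 9652*sqrt(5)/253 ≈ 85.306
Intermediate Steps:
f = 254/253 (f = -2*1/22*(-1/23) + 1*1 = -1/11*(-1/23) + 1 = 1/253 + 1 = 254/253 ≈ 1.0040)
(19*f)*sqrt(E(-3) + 23) = (19*(254/253))*sqrt(-3 + 23) = 4826*sqrt(20)/253 = 4826*(2*sqrt(5))/253 = 9652*sqrt(5)/253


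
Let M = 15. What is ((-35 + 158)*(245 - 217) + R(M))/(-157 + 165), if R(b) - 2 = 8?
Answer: 1727/4 ≈ 431.75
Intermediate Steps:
R(b) = 10 (R(b) = 2 + 8 = 10)
((-35 + 158)*(245 - 217) + R(M))/(-157 + 165) = ((-35 + 158)*(245 - 217) + 10)/(-157 + 165) = (123*28 + 10)/8 = (3444 + 10)*(⅛) = 3454*(⅛) = 1727/4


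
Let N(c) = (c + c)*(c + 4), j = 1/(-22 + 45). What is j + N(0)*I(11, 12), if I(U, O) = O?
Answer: 1/23 ≈ 0.043478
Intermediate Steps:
j = 1/23 ≈ 0.043478
N(c) = 2*c*(4 + c) (N(c) = (2*c)*(4 + c) = 2*c*(4 + c))
j + N(0)*I(11, 12) = 1/23 + (2*0*(4 + 0))*12 = 1/23 + (2*0*4)*12 = 1/23 + 0*12 = 1/23 + 0 = 1/23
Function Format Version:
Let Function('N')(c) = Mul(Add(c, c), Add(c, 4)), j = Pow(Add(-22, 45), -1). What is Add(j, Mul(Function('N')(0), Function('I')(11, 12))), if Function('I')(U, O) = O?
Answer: Rational(1, 23) ≈ 0.043478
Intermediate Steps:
j = Rational(1, 23) (j = Pow(23, -1) = Rational(1, 23) ≈ 0.043478)
Function('N')(c) = Mul(2, c, Add(4, c)) (Function('N')(c) = Mul(Mul(2, c), Add(4, c)) = Mul(2, c, Add(4, c)))
Add(j, Mul(Function('N')(0), Function('I')(11, 12))) = Add(Rational(1, 23), Mul(Mul(2, 0, Add(4, 0)), 12)) = Add(Rational(1, 23), Mul(Mul(2, 0, 4), 12)) = Add(Rational(1, 23), Mul(0, 12)) = Add(Rational(1, 23), 0) = Rational(1, 23)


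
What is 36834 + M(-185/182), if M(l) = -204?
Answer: 36630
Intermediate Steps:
36834 + M(-185/182) = 36834 - 204 = 36630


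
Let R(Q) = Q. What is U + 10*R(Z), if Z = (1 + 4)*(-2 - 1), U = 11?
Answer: -139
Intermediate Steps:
Z = -15 (Z = 5*(-3) = -15)
U + 10*R(Z) = 11 + 10*(-15) = 11 - 150 = -139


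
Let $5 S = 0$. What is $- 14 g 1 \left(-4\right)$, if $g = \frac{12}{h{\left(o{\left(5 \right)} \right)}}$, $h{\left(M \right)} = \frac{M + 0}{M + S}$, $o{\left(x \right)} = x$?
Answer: $672$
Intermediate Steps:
$S = 0$ ($S = \frac{1}{5} \cdot 0 = 0$)
$h{\left(M \right)} = 1$ ($h{\left(M \right)} = \frac{M + 0}{M + 0} = \frac{M}{M} = 1$)
$g = 12$ ($g = \frac{12}{1} = 12 \cdot 1 = 12$)
$- 14 g 1 \left(-4\right) = \left(-14\right) 12 \cdot 1 \left(-4\right) = \left(-168\right) \left(-4\right) = 672$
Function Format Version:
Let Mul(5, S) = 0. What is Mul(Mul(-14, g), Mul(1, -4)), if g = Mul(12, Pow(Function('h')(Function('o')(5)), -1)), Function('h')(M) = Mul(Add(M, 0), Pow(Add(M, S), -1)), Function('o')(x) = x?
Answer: 672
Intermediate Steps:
S = 0 (S = Mul(Rational(1, 5), 0) = 0)
Function('h')(M) = 1 (Function('h')(M) = Mul(Add(M, 0), Pow(Add(M, 0), -1)) = Mul(M, Pow(M, -1)) = 1)
g = 12 (g = Mul(12, Pow(1, -1)) = Mul(12, 1) = 12)
Mul(Mul(-14, g), Mul(1, -4)) = Mul(Mul(-14, 12), Mul(1, -4)) = Mul(-168, -4) = 672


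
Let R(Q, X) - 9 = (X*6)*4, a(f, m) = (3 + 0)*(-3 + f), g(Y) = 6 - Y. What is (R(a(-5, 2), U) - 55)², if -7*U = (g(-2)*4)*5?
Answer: 17322244/49 ≈ 3.5352e+5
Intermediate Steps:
a(f, m) = -9 + 3*f (a(f, m) = 3*(-3 + f) = -9 + 3*f)
U = -160/7 (U = -(6 - 1*(-2))*4*5/7 = -(6 + 2)*4*5/7 = -8*4*5/7 = -32*5/7 = -⅐*160 = -160/7 ≈ -22.857)
R(Q, X) = 9 + 24*X (R(Q, X) = 9 + (X*6)*4 = 9 + (6*X)*4 = 9 + 24*X)
(R(a(-5, 2), U) - 55)² = ((9 + 24*(-160/7)) - 55)² = ((9 - 3840/7) - 55)² = (-3777/7 - 55)² = (-4162/7)² = 17322244/49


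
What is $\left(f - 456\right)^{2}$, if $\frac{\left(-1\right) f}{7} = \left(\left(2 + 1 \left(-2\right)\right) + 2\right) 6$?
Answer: $291600$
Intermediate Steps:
$f = -84$ ($f = - 7 \left(\left(2 + 1 \left(-2\right)\right) + 2\right) 6 = - 7 \left(\left(2 - 2\right) + 2\right) 6 = - 7 \left(0 + 2\right) 6 = - 7 \cdot 2 \cdot 6 = \left(-7\right) 12 = -84$)
$\left(f - 456\right)^{2} = \left(-84 - 456\right)^{2} = \left(-540\right)^{2} = 291600$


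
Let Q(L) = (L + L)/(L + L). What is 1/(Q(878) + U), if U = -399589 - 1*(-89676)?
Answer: -1/309912 ≈ -3.2267e-6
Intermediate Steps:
Q(L) = 1 (Q(L) = (2*L)/((2*L)) = (2*L)*(1/(2*L)) = 1)
U = -309913 (U = -399589 + 89676 = -309913)
1/(Q(878) + U) = 1/(1 - 309913) = 1/(-309912) = -1/309912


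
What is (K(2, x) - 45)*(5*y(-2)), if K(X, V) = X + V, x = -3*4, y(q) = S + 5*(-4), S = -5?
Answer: 6875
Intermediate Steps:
y(q) = -25 (y(q) = -5 + 5*(-4) = -5 - 20 = -25)
x = -12
K(X, V) = V + X
(K(2, x) - 45)*(5*y(-2)) = ((-12 + 2) - 45)*(5*(-25)) = (-10 - 45)*(-125) = -55*(-125) = 6875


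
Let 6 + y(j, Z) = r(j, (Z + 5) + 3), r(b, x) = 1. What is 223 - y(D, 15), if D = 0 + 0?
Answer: 228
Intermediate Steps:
D = 0
y(j, Z) = -5 (y(j, Z) = -6 + 1 = -5)
223 - y(D, 15) = 223 - 1*(-5) = 223 + 5 = 228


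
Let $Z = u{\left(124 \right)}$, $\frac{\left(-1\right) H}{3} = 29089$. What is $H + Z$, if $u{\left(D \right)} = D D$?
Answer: $-71891$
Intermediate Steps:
$H = -87267$ ($H = \left(-3\right) 29089 = -87267$)
$u{\left(D \right)} = D^{2}$
$Z = 15376$ ($Z = 124^{2} = 15376$)
$H + Z = -87267 + 15376 = -71891$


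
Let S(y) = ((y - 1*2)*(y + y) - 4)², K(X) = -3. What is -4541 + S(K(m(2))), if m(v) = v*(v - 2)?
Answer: -3865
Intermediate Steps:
m(v) = v*(-2 + v)
S(y) = (-4 + 2*y*(-2 + y))² (S(y) = ((y - 2)*(2*y) - 4)² = ((-2 + y)*(2*y) - 4)² = (2*y*(-2 + y) - 4)² = (-4 + 2*y*(-2 + y))²)
-4541 + S(K(m(2))) = -4541 + 4*(2 - 1*(-3)² + 2*(-3))² = -4541 + 4*(2 - 1*9 - 6)² = -4541 + 4*(2 - 9 - 6)² = -4541 + 4*(-13)² = -4541 + 4*169 = -4541 + 676 = -3865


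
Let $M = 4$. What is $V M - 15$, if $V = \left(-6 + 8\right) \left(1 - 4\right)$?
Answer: $-39$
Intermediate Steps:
$V = -6$ ($V = 2 \left(-3\right) = -6$)
$V M - 15 = \left(-6\right) 4 - 15 = -24 - 15 = -39$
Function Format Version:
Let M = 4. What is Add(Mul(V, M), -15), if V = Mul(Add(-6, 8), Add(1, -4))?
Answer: -39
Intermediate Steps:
V = -6 (V = Mul(2, -3) = -6)
Add(Mul(V, M), -15) = Add(Mul(-6, 4), -15) = Add(-24, -15) = -39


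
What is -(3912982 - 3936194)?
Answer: 23212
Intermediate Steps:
-(3912982 - 3936194) = -1*(-23212) = 23212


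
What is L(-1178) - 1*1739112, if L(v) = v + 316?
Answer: -1739974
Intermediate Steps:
L(v) = 316 + v
L(-1178) - 1*1739112 = (316 - 1178) - 1*1739112 = -862 - 1739112 = -1739974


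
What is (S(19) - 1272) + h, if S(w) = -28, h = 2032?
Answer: 732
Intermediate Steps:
(S(19) - 1272) + h = (-28 - 1272) + 2032 = -1300 + 2032 = 732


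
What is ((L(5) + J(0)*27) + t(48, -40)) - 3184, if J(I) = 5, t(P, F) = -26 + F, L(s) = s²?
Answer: -3090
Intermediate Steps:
((L(5) + J(0)*27) + t(48, -40)) - 3184 = ((5² + 5*27) + (-26 - 40)) - 3184 = ((25 + 135) - 66) - 3184 = (160 - 66) - 3184 = 94 - 3184 = -3090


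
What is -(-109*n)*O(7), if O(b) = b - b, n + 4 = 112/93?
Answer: 0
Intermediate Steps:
n = -260/93 (n = -4 + 112/93 = -260/93 ≈ -2.7957)
O(b) = 0
-(-109*n)*O(7) = -(-109*(-260/93))*0 = -28340*0/93 = -1*0 = 0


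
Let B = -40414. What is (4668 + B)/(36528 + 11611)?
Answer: -35746/48139 ≈ -0.74256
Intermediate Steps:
(4668 + B)/(36528 + 11611) = (4668 - 40414)/(36528 + 11611) = -35746/48139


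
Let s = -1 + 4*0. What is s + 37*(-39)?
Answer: -1444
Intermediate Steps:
s = -1 (s = -1 + 0 = -1)
s + 37*(-39) = -1 + 37*(-39) = -1 - 1443 = -1444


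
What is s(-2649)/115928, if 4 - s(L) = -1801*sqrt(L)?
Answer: 1/28982 + 1801*I*sqrt(2649)/115928 ≈ 3.4504e-5 + 0.79959*I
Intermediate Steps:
s(L) = 4 + 1801*sqrt(L) (s(L) = 4 - (-1801)*sqrt(L) = 4 + 1801*sqrt(L))
s(-2649)/115928 = (4 + 1801*sqrt(-2649))/115928 = (4 + 1801*(I*sqrt(2649)))*(1/115928) = (4 + 1801*I*sqrt(2649))*(1/115928) = 1/28982 + 1801*I*sqrt(2649)/115928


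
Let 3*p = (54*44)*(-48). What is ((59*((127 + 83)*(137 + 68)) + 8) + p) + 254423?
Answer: 2756365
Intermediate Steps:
p = -38016 (p = ((54*44)*(-48))/3 = (2376*(-48))/3 = (1/3)*(-114048) = -38016)
((59*((127 + 83)*(137 + 68)) + 8) + p) + 254423 = ((59*((127 + 83)*(137 + 68)) + 8) - 38016) + 254423 = ((59*(210*205) + 8) - 38016) + 254423 = ((59*43050 + 8) - 38016) + 254423 = ((2539950 + 8) - 38016) + 254423 = (2539958 - 38016) + 254423 = 2501942 + 254423 = 2756365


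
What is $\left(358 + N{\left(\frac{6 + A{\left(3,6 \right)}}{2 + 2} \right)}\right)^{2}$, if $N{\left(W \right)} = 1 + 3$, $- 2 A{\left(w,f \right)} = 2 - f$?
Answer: $131044$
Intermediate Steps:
$A{\left(w,f \right)} = -1 + \frac{f}{2}$ ($A{\left(w,f \right)} = - \frac{2 - f}{2} = -1 + \frac{f}{2}$)
$N{\left(W \right)} = 4$
$\left(358 + N{\left(\frac{6 + A{\left(3,6 \right)}}{2 + 2} \right)}\right)^{2} = \left(358 + 4\right)^{2} = 362^{2} = 131044$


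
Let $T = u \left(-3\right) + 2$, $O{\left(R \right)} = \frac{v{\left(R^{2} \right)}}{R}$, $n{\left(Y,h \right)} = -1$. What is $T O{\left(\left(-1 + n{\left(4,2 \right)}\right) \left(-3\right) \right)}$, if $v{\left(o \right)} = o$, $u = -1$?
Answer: $30$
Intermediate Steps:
$O{\left(R \right)} = R$ ($O{\left(R \right)} = \frac{R^{2}}{R} = R$)
$T = 5$ ($T = \left(-1\right) \left(-3\right) + 2 = 3 + 2 = 5$)
$T O{\left(\left(-1 + n{\left(4,2 \right)}\right) \left(-3\right) \right)} = 5 \left(-1 - 1\right) \left(-3\right) = 5 \left(\left(-2\right) \left(-3\right)\right) = 5 \cdot 6 = 30$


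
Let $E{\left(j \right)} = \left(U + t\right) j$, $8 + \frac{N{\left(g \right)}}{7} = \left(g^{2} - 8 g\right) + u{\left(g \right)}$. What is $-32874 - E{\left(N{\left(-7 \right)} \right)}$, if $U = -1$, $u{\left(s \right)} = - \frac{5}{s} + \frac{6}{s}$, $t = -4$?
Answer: $-29484$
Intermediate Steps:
$u{\left(s \right)} = \frac{1}{s}$
$N{\left(g \right)} = -56 - 56 g + \frac{7}{g} + 7 g^{2}$ ($N{\left(g \right)} = -56 + 7 \left(\left(g^{2} - 8 g\right) + \frac{1}{g}\right) = -56 + 7 \left(\frac{1}{g} + g^{2} - 8 g\right) = -56 + \left(- 56 g + \frac{7}{g} + 7 g^{2}\right) = -56 - 56 g + \frac{7}{g} + 7 g^{2}$)
$E{\left(j \right)} = - 5 j$ ($E{\left(j \right)} = \left(-1 - 4\right) j = - 5 j$)
$-32874 - E{\left(N{\left(-7 \right)} \right)} = -32874 - - 5 \left(-56 - -392 + \frac{7}{-7} + 7 \left(-7\right)^{2}\right) = -32874 - - 5 \left(-56 + 392 + 7 \left(- \frac{1}{7}\right) + 7 \cdot 49\right) = -32874 - - 5 \left(-56 + 392 - 1 + 343\right) = -32874 - \left(-5\right) 678 = -32874 - -3390 = -32874 + 3390 = -29484$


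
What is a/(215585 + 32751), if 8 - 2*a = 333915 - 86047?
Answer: -3645/7304 ≈ -0.49904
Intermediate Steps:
a = -123930 (a = 4 - (333915 - 86047)/2 = 4 - ½*247868 = 4 - 123934 = -123930)
a/(215585 + 32751) = -123930/(215585 + 32751) = -123930/248336 = -123930*1/248336 = -3645/7304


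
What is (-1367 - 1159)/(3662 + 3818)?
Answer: -1263/3740 ≈ -0.33770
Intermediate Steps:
(-1367 - 1159)/(3662 + 3818) = -2526/7480 = -2526*1/7480 = -1263/3740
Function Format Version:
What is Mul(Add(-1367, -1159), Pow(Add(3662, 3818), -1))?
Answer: Rational(-1263, 3740) ≈ -0.33770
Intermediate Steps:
Mul(Add(-1367, -1159), Pow(Add(3662, 3818), -1)) = Mul(-2526, Pow(7480, -1)) = Mul(-2526, Rational(1, 7480)) = Rational(-1263, 3740)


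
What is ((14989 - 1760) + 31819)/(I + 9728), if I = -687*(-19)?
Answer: 45048/22781 ≈ 1.9774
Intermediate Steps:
I = 13053
((14989 - 1760) + 31819)/(I + 9728) = ((14989 - 1760) + 31819)/(13053 + 9728) = (13229 + 31819)/22781 = 45048*(1/22781) = 45048/22781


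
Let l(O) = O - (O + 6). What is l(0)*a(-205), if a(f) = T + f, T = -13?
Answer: 1308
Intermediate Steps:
l(O) = -6 (l(O) = O - (6 + O) = O + (-6 - O) = -6)
a(f) = -13 + f
l(0)*a(-205) = -6*(-13 - 205) = -6*(-218) = 1308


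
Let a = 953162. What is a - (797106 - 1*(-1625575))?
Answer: -1469519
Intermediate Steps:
a - (797106 - 1*(-1625575)) = 953162 - (797106 - 1*(-1625575)) = 953162 - (797106 + 1625575) = 953162 - 1*2422681 = 953162 - 2422681 = -1469519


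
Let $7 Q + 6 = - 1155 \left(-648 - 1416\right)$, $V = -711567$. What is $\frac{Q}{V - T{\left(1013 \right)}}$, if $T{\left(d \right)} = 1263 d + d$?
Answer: $- \frac{2383914}{13943993} \approx -0.17096$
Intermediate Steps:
$Q = \frac{2383914}{7}$ ($Q = - \frac{6}{7} + \frac{\left(-1155\right) \left(-648 - 1416\right)}{7} = - \frac{6}{7} + \frac{\left(-1155\right) \left(-2064\right)}{7} = - \frac{6}{7} + \frac{1}{7} \cdot 2383920 = - \frac{6}{7} + 340560 = \frac{2383914}{7} \approx 3.4056 \cdot 10^{5}$)
$T{\left(d \right)} = 1264 d$
$\frac{Q}{V - T{\left(1013 \right)}} = \frac{2383914}{7 \left(-711567 - 1264 \cdot 1013\right)} = \frac{2383914}{7 \left(-711567 - 1280432\right)} = \frac{2383914}{7 \left(-1991999\right)} = \frac{2383914}{7} \left(- \frac{1}{1991999}\right) = - \frac{2383914}{13943993}$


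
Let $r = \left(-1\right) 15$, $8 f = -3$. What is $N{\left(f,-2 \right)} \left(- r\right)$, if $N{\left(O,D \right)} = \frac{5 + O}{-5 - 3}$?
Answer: $- \frac{555}{64} \approx -8.6719$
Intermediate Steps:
$f = - \frac{3}{8}$ ($f = \frac{1}{8} \left(-3\right) = - \frac{3}{8} \approx -0.375$)
$r = -15$
$N{\left(O,D \right)} = - \frac{5}{8} - \frac{O}{8}$ ($N{\left(O,D \right)} = \frac{5 + O}{-8} = \left(5 + O\right) \left(- \frac{1}{8}\right) = - \frac{5}{8} - \frac{O}{8}$)
$N{\left(f,-2 \right)} \left(- r\right) = \left(- \frac{5}{8} - - \frac{3}{64}\right) \left(\left(-1\right) \left(-15\right)\right) = \left(- \frac{5}{8} + \frac{3}{64}\right) 15 = \left(- \frac{37}{64}\right) 15 = - \frac{555}{64}$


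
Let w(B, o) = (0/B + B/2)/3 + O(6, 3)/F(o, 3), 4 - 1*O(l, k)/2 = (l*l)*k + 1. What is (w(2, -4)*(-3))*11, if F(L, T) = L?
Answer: -3487/2 ≈ -1743.5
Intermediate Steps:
O(l, k) = 6 - 2*k*l² (O(l, k) = 8 - 2*((l*l)*k + 1) = 8 - 2*(l²*k + 1) = 8 - 2*(k*l² + 1) = 8 - 2*(1 + k*l²) = 8 + (-2 - 2*k*l²) = 6 - 2*k*l²)
w(B, o) = -210/o + B/6 (w(B, o) = (0/B + B/2)/3 + (6 - 2*3*6²)/o = (0 + B*(½))*(⅓) + (6 - 2*3*36)/o = (0 + B/2)*(⅓) + (6 - 216)/o = (B/2)*(⅓) - 210/o = B/6 - 210/o = -210/o + B/6)
(w(2, -4)*(-3))*11 = ((-210/(-4) + (⅙)*2)*(-3))*11 = ((-210*(-¼) + ⅓)*(-3))*11 = ((105/2 + ⅓)*(-3))*11 = ((317/6)*(-3))*11 = -317/2*11 = -3487/2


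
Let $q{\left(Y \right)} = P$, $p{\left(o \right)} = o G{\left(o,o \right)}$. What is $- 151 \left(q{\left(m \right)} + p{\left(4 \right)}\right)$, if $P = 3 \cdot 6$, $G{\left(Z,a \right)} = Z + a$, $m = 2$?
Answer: $-7550$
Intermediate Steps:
$P = 18$
$p{\left(o \right)} = 2 o^{2}$ ($p{\left(o \right)} = o \left(o + o\right) = o 2 o = 2 o^{2}$)
$q{\left(Y \right)} = 18$
$- 151 \left(q{\left(m \right)} + p{\left(4 \right)}\right) = - 151 \left(18 + 2 \cdot 4^{2}\right) = - 151 \left(18 + 2 \cdot 16\right) = - 151 \left(18 + 32\right) = \left(-151\right) 50 = -7550$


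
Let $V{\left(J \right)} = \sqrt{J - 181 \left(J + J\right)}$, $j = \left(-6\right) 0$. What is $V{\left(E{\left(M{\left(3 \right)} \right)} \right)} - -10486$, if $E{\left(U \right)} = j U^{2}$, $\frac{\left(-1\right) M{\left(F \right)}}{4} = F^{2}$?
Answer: $10486$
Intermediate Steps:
$M{\left(F \right)} = - 4 F^{2}$
$j = 0$
$E{\left(U \right)} = 0$ ($E{\left(U \right)} = 0 U^{2} = 0$)
$V{\left(J \right)} = 19 \sqrt{- J}$ ($V{\left(J \right)} = \sqrt{J - 181 \cdot 2 J} = \sqrt{J - 362 J} = \sqrt{- 361 J} = 19 \sqrt{- J}$)
$V{\left(E{\left(M{\left(3 \right)} \right)} \right)} - -10486 = 19 \sqrt{\left(-1\right) 0} - -10486 = 19 \sqrt{0} + 10486 = 19 \cdot 0 + 10486 = 0 + 10486 = 10486$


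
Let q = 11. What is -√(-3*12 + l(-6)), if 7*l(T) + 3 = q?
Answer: -2*I*√427/7 ≈ -5.904*I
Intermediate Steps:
l(T) = 8/7 (l(T) = -3/7 + (⅐)*11 = -3/7 + 11/7 = 8/7)
-√(-3*12 + l(-6)) = -√(-3*12 + 8/7) = -√(-36 + 8/7) = -√(-244/7) = -2*I*√427/7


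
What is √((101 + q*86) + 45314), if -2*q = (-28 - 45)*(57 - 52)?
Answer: 3*√6790 ≈ 247.20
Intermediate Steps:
q = 365/2 (q = -(-28 - 45)*(57 - 52)/2 = -(-73)*5/2 = -½*(-365) = 365/2 ≈ 182.50)
√((101 + q*86) + 45314) = √((101 + (365/2)*86) + 45314) = √((101 + 15695) + 45314) = √(15796 + 45314) = √61110 = 3*√6790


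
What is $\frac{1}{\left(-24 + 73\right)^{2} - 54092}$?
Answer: $- \frac{1}{51691} \approx -1.9346 \cdot 10^{-5}$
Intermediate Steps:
$\frac{1}{\left(-24 + 73\right)^{2} - 54092} = \frac{1}{49^{2} - 54092} = \frac{1}{2401 - 54092} = \frac{1}{-51691} = - \frac{1}{51691}$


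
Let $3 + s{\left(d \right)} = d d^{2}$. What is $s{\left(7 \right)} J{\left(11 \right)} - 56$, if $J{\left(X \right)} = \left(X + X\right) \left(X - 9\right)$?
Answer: $14904$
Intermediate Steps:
$s{\left(d \right)} = -3 + d^{3}$ ($s{\left(d \right)} = -3 + d d^{2} = -3 + d^{3}$)
$J{\left(X \right)} = 2 X \left(-9 + X\right)$
$s{\left(7 \right)} J{\left(11 \right)} - 56 = \left(-3 + 7^{3}\right) 2 \cdot 11 \left(-9 + 11\right) - 56 = \left(-3 + 343\right) 2 \cdot 11 \cdot 2 - 56 = 340 \cdot 44 - 56 = 14960 - 56 = 14904$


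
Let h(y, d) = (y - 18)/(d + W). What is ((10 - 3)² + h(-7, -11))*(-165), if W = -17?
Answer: -230505/28 ≈ -8232.3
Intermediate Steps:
h(y, d) = (-18 + y)/(-17 + d) (h(y, d) = (y - 18)/(d - 17) = (-18 + y)/(-17 + d))
((10 - 3)² + h(-7, -11))*(-165) = ((10 - 3)² + (-18 - 7)/(-17 - 11))*(-165) = (7² - 25/(-28))*(-165) = (49 - 1/28*(-25))*(-165) = (49 + 25/28)*(-165) = (1397/28)*(-165) = -230505/28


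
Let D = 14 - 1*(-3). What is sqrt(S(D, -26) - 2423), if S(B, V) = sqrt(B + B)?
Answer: sqrt(-2423 + sqrt(34)) ≈ 49.165*I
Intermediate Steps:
D = 17 (D = 14 + 3 = 17)
S(B, V) = sqrt(2)*sqrt(B) (S(B, V) = sqrt(2*B) = sqrt(2)*sqrt(B))
sqrt(S(D, -26) - 2423) = sqrt(sqrt(2)*sqrt(17) - 2423) = sqrt(sqrt(34) - 2423) = sqrt(-2423 + sqrt(34))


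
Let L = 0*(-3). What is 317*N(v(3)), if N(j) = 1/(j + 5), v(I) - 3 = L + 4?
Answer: 317/12 ≈ 26.417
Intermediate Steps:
L = 0
v(I) = 7 (v(I) = 3 + (0 + 4) = 3 + 4 = 7)
N(j) = 1/(5 + j)
317*N(v(3)) = 317/(5 + 7) = 317/12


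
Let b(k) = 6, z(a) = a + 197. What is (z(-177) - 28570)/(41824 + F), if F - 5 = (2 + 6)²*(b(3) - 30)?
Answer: -28550/40293 ≈ -0.70856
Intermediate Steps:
z(a) = 197 + a
F = -1531 (F = 5 + (2 + 6)²*(6 - 30) = 5 + 8²*(-24) = 5 + 64*(-24) = 5 - 1536 = -1531)
(z(-177) - 28570)/(41824 + F) = ((197 - 177) - 28570)/(41824 - 1531) = (20 - 28570)/40293 = -28550*1/40293 = -28550/40293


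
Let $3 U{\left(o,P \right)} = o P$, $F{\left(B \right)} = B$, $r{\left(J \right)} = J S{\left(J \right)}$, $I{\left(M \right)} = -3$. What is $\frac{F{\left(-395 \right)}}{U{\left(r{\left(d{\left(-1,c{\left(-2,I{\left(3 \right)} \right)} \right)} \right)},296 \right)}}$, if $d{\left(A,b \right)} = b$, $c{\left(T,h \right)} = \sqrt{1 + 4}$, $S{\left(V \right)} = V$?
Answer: $- \frac{237}{296} \approx -0.80068$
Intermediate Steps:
$c{\left(T,h \right)} = \sqrt{5}$
$r{\left(J \right)} = J^{2}$ ($r{\left(J \right)} = J J = J^{2}$)
$U{\left(o,P \right)} = \frac{P o}{3}$ ($U{\left(o,P \right)} = \frac{o P}{3} = \frac{P o}{3}$)
$\frac{F{\left(-395 \right)}}{U{\left(r{\left(d{\left(-1,c{\left(-2,I{\left(3 \right)} \right)} \right)} \right)},296 \right)}} = - \frac{395}{\frac{1}{3} \cdot 296 \left(\sqrt{5}\right)^{2}} = - \frac{395}{\frac{1}{3} \cdot 296 \cdot 5} = - \frac{395}{\frac{1480}{3}} = \left(-395\right) \frac{3}{1480} = - \frac{237}{296}$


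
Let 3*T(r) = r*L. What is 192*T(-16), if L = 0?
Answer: 0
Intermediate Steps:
T(r) = 0 (T(r) = (r*0)/3 = (1/3)*0 = 0)
192*T(-16) = 192*0 = 0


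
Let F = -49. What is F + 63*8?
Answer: 455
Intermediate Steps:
F + 63*8 = -49 + 63*8 = -49 + 504 = 455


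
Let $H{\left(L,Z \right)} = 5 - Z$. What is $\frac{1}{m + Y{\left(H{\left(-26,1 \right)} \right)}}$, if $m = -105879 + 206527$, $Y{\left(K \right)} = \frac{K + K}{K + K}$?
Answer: $\frac{1}{100649} \approx 9.9355 \cdot 10^{-6}$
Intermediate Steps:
$Y{\left(K \right)} = 1$ ($Y{\left(K \right)} = \frac{2 K}{2 K} = 2 K \frac{1}{2 K} = 1$)
$m = 100648$
$\frac{1}{m + Y{\left(H{\left(-26,1 \right)} \right)}} = \frac{1}{100648 + 1} = \frac{1}{100649}$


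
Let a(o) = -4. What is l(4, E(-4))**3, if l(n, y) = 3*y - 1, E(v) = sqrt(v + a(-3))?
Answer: 215 - 414*I*sqrt(2) ≈ 215.0 - 585.48*I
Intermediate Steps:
E(v) = sqrt(-4 + v) (E(v) = sqrt(v - 4) = sqrt(-4 + v))
l(n, y) = -1 + 3*y
l(4, E(-4))**3 = (-1 + 3*sqrt(-4 - 4))**3 = (-1 + 3*sqrt(-8))**3 = (-1 + 3*(2*I*sqrt(2)))**3 = (-1 + 6*I*sqrt(2))**3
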